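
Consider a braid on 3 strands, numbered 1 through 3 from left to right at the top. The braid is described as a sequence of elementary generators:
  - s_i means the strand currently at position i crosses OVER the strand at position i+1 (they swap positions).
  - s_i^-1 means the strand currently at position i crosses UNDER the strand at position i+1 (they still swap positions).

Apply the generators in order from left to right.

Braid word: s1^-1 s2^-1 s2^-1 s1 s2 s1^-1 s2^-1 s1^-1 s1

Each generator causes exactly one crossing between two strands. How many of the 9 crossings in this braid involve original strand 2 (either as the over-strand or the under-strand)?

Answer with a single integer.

Answer: 6

Derivation:
Gen 1: crossing 1x2. Involves strand 2? yes. Count so far: 1
Gen 2: crossing 1x3. Involves strand 2? no. Count so far: 1
Gen 3: crossing 3x1. Involves strand 2? no. Count so far: 1
Gen 4: crossing 2x1. Involves strand 2? yes. Count so far: 2
Gen 5: crossing 2x3. Involves strand 2? yes. Count so far: 3
Gen 6: crossing 1x3. Involves strand 2? no. Count so far: 3
Gen 7: crossing 1x2. Involves strand 2? yes. Count so far: 4
Gen 8: crossing 3x2. Involves strand 2? yes. Count so far: 5
Gen 9: crossing 2x3. Involves strand 2? yes. Count so far: 6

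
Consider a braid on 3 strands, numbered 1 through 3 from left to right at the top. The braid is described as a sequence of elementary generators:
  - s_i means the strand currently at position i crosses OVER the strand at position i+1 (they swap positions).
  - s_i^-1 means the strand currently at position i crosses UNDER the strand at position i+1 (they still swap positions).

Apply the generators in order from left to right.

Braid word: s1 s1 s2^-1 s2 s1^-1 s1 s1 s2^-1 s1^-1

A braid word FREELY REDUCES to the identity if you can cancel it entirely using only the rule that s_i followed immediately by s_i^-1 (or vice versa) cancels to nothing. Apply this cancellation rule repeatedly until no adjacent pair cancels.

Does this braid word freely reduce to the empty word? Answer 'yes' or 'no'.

Answer: no

Derivation:
Gen 1 (s1): push. Stack: [s1]
Gen 2 (s1): push. Stack: [s1 s1]
Gen 3 (s2^-1): push. Stack: [s1 s1 s2^-1]
Gen 4 (s2): cancels prior s2^-1. Stack: [s1 s1]
Gen 5 (s1^-1): cancels prior s1. Stack: [s1]
Gen 6 (s1): push. Stack: [s1 s1]
Gen 7 (s1): push. Stack: [s1 s1 s1]
Gen 8 (s2^-1): push. Stack: [s1 s1 s1 s2^-1]
Gen 9 (s1^-1): push. Stack: [s1 s1 s1 s2^-1 s1^-1]
Reduced word: s1 s1 s1 s2^-1 s1^-1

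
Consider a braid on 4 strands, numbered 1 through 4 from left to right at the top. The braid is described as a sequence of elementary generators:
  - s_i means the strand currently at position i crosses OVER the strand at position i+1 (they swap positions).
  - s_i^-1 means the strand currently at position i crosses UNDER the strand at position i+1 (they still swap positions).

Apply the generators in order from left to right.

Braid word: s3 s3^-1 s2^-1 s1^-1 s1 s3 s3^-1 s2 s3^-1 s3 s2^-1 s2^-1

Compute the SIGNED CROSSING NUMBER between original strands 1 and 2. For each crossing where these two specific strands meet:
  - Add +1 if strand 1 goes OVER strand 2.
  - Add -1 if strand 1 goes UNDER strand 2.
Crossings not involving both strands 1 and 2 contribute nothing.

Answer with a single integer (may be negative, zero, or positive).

Answer: 0

Derivation:
Gen 1: crossing 3x4. Both 1&2? no. Sum: 0
Gen 2: crossing 4x3. Both 1&2? no. Sum: 0
Gen 3: crossing 2x3. Both 1&2? no. Sum: 0
Gen 4: crossing 1x3. Both 1&2? no. Sum: 0
Gen 5: crossing 3x1. Both 1&2? no. Sum: 0
Gen 6: crossing 2x4. Both 1&2? no. Sum: 0
Gen 7: crossing 4x2. Both 1&2? no. Sum: 0
Gen 8: crossing 3x2. Both 1&2? no. Sum: 0
Gen 9: crossing 3x4. Both 1&2? no. Sum: 0
Gen 10: crossing 4x3. Both 1&2? no. Sum: 0
Gen 11: crossing 2x3. Both 1&2? no. Sum: 0
Gen 12: crossing 3x2. Both 1&2? no. Sum: 0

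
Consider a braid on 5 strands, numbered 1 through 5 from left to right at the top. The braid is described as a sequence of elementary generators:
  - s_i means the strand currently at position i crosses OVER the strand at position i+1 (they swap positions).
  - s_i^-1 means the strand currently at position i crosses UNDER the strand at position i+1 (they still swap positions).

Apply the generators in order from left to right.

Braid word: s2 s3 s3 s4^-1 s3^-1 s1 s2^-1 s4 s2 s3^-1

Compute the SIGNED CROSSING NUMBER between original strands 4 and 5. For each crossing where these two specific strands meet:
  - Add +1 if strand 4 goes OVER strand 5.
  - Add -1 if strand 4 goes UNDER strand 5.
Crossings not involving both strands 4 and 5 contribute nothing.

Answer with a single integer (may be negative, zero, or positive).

Gen 1: crossing 2x3. Both 4&5? no. Sum: 0
Gen 2: crossing 2x4. Both 4&5? no. Sum: 0
Gen 3: crossing 4x2. Both 4&5? no. Sum: 0
Gen 4: 4 under 5. Both 4&5? yes. Contrib: -1. Sum: -1
Gen 5: crossing 2x5. Both 4&5? no. Sum: -1
Gen 6: crossing 1x3. Both 4&5? no. Sum: -1
Gen 7: crossing 1x5. Both 4&5? no. Sum: -1
Gen 8: crossing 2x4. Both 4&5? no. Sum: -1
Gen 9: crossing 5x1. Both 4&5? no. Sum: -1
Gen 10: 5 under 4. Both 4&5? yes. Contrib: +1. Sum: 0

Answer: 0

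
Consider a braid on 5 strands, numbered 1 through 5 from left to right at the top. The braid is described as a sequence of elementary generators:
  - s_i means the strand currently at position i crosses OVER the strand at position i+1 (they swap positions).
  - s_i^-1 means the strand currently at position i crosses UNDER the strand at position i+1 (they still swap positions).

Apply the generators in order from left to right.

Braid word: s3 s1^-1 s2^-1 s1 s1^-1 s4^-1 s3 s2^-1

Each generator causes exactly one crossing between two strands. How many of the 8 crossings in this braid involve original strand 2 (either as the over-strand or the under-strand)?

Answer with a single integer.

Gen 1: crossing 3x4. Involves strand 2? no. Count so far: 0
Gen 2: crossing 1x2. Involves strand 2? yes. Count so far: 1
Gen 3: crossing 1x4. Involves strand 2? no. Count so far: 1
Gen 4: crossing 2x4. Involves strand 2? yes. Count so far: 2
Gen 5: crossing 4x2. Involves strand 2? yes. Count so far: 3
Gen 6: crossing 3x5. Involves strand 2? no. Count so far: 3
Gen 7: crossing 1x5. Involves strand 2? no. Count so far: 3
Gen 8: crossing 4x5. Involves strand 2? no. Count so far: 3

Answer: 3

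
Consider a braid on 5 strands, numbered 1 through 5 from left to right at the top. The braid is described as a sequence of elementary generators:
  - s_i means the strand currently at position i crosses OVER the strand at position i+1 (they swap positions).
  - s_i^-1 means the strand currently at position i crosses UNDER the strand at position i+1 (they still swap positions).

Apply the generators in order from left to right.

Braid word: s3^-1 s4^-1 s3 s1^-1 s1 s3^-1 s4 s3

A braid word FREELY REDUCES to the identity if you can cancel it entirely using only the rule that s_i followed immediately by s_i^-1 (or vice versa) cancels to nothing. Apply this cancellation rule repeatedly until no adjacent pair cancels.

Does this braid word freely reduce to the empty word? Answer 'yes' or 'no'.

Answer: yes

Derivation:
Gen 1 (s3^-1): push. Stack: [s3^-1]
Gen 2 (s4^-1): push. Stack: [s3^-1 s4^-1]
Gen 3 (s3): push. Stack: [s3^-1 s4^-1 s3]
Gen 4 (s1^-1): push. Stack: [s3^-1 s4^-1 s3 s1^-1]
Gen 5 (s1): cancels prior s1^-1. Stack: [s3^-1 s4^-1 s3]
Gen 6 (s3^-1): cancels prior s3. Stack: [s3^-1 s4^-1]
Gen 7 (s4): cancels prior s4^-1. Stack: [s3^-1]
Gen 8 (s3): cancels prior s3^-1. Stack: []
Reduced word: (empty)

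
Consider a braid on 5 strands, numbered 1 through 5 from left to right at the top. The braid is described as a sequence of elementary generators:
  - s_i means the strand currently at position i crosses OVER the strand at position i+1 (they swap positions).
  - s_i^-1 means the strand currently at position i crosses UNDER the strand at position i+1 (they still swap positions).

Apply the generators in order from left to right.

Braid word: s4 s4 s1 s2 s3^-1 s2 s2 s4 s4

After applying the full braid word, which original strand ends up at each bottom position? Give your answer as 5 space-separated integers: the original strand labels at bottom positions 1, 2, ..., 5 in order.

Answer: 2 3 4 1 5

Derivation:
Gen 1 (s4): strand 4 crosses over strand 5. Perm now: [1 2 3 5 4]
Gen 2 (s4): strand 5 crosses over strand 4. Perm now: [1 2 3 4 5]
Gen 3 (s1): strand 1 crosses over strand 2. Perm now: [2 1 3 4 5]
Gen 4 (s2): strand 1 crosses over strand 3. Perm now: [2 3 1 4 5]
Gen 5 (s3^-1): strand 1 crosses under strand 4. Perm now: [2 3 4 1 5]
Gen 6 (s2): strand 3 crosses over strand 4. Perm now: [2 4 3 1 5]
Gen 7 (s2): strand 4 crosses over strand 3. Perm now: [2 3 4 1 5]
Gen 8 (s4): strand 1 crosses over strand 5. Perm now: [2 3 4 5 1]
Gen 9 (s4): strand 5 crosses over strand 1. Perm now: [2 3 4 1 5]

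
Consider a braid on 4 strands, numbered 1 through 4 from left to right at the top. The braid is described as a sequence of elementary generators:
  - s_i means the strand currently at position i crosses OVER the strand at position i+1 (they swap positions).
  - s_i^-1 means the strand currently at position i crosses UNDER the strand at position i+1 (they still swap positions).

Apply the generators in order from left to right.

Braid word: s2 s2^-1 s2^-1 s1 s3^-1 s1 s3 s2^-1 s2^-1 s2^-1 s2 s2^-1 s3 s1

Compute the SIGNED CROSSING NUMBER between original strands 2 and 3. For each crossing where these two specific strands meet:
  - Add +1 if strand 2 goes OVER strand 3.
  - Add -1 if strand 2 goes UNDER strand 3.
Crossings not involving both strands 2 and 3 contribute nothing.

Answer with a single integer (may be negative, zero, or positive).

Answer: 4

Derivation:
Gen 1: 2 over 3. Both 2&3? yes. Contrib: +1. Sum: 1
Gen 2: 3 under 2. Both 2&3? yes. Contrib: +1. Sum: 2
Gen 3: 2 under 3. Both 2&3? yes. Contrib: -1. Sum: 1
Gen 4: crossing 1x3. Both 2&3? no. Sum: 1
Gen 5: crossing 2x4. Both 2&3? no. Sum: 1
Gen 6: crossing 3x1. Both 2&3? no. Sum: 1
Gen 7: crossing 4x2. Both 2&3? no. Sum: 1
Gen 8: 3 under 2. Both 2&3? yes. Contrib: +1. Sum: 2
Gen 9: 2 under 3. Both 2&3? yes. Contrib: -1. Sum: 1
Gen 10: 3 under 2. Both 2&3? yes. Contrib: +1. Sum: 2
Gen 11: 2 over 3. Both 2&3? yes. Contrib: +1. Sum: 3
Gen 12: 3 under 2. Both 2&3? yes. Contrib: +1. Sum: 4
Gen 13: crossing 3x4. Both 2&3? no. Sum: 4
Gen 14: crossing 1x2. Both 2&3? no. Sum: 4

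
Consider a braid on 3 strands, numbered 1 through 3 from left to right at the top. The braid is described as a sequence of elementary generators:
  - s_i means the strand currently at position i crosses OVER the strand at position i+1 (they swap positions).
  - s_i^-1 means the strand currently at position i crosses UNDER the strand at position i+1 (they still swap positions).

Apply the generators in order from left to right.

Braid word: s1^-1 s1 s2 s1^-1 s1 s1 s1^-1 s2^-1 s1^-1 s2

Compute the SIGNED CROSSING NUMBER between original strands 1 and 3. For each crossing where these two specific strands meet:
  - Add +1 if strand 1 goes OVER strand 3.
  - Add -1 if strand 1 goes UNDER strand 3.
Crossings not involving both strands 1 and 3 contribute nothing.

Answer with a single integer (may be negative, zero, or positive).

Gen 1: crossing 1x2. Both 1&3? no. Sum: 0
Gen 2: crossing 2x1. Both 1&3? no. Sum: 0
Gen 3: crossing 2x3. Both 1&3? no. Sum: 0
Gen 4: 1 under 3. Both 1&3? yes. Contrib: -1. Sum: -1
Gen 5: 3 over 1. Both 1&3? yes. Contrib: -1. Sum: -2
Gen 6: 1 over 3. Both 1&3? yes. Contrib: +1. Sum: -1
Gen 7: 3 under 1. Both 1&3? yes. Contrib: +1. Sum: 0
Gen 8: crossing 3x2. Both 1&3? no. Sum: 0
Gen 9: crossing 1x2. Both 1&3? no. Sum: 0
Gen 10: 1 over 3. Both 1&3? yes. Contrib: +1. Sum: 1

Answer: 1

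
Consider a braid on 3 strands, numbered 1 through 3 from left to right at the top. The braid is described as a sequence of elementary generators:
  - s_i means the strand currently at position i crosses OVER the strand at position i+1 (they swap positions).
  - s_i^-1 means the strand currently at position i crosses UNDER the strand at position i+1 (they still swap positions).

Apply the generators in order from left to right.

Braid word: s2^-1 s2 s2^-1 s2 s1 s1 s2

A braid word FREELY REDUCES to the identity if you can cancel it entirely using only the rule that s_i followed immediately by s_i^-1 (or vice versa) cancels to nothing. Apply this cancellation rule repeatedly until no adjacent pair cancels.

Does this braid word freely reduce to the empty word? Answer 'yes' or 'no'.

Answer: no

Derivation:
Gen 1 (s2^-1): push. Stack: [s2^-1]
Gen 2 (s2): cancels prior s2^-1. Stack: []
Gen 3 (s2^-1): push. Stack: [s2^-1]
Gen 4 (s2): cancels prior s2^-1. Stack: []
Gen 5 (s1): push. Stack: [s1]
Gen 6 (s1): push. Stack: [s1 s1]
Gen 7 (s2): push. Stack: [s1 s1 s2]
Reduced word: s1 s1 s2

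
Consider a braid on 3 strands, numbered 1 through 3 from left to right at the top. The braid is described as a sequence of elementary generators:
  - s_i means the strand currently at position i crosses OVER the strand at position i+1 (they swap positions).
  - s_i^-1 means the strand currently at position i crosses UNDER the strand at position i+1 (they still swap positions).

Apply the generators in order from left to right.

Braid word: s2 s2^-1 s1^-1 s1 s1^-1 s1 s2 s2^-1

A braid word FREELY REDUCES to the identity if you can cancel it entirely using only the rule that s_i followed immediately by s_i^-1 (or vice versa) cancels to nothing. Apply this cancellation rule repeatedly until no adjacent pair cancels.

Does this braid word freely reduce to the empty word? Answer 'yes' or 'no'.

Gen 1 (s2): push. Stack: [s2]
Gen 2 (s2^-1): cancels prior s2. Stack: []
Gen 3 (s1^-1): push. Stack: [s1^-1]
Gen 4 (s1): cancels prior s1^-1. Stack: []
Gen 5 (s1^-1): push. Stack: [s1^-1]
Gen 6 (s1): cancels prior s1^-1. Stack: []
Gen 7 (s2): push. Stack: [s2]
Gen 8 (s2^-1): cancels prior s2. Stack: []
Reduced word: (empty)

Answer: yes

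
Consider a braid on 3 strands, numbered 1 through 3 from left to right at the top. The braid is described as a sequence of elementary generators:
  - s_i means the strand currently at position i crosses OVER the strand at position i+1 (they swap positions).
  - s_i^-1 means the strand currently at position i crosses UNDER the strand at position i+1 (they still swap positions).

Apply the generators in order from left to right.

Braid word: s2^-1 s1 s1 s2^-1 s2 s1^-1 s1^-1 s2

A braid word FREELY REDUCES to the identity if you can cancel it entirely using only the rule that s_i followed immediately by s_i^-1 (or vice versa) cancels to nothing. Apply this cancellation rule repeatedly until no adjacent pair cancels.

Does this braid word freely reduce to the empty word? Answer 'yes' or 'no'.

Answer: yes

Derivation:
Gen 1 (s2^-1): push. Stack: [s2^-1]
Gen 2 (s1): push. Stack: [s2^-1 s1]
Gen 3 (s1): push. Stack: [s2^-1 s1 s1]
Gen 4 (s2^-1): push. Stack: [s2^-1 s1 s1 s2^-1]
Gen 5 (s2): cancels prior s2^-1. Stack: [s2^-1 s1 s1]
Gen 6 (s1^-1): cancels prior s1. Stack: [s2^-1 s1]
Gen 7 (s1^-1): cancels prior s1. Stack: [s2^-1]
Gen 8 (s2): cancels prior s2^-1. Stack: []
Reduced word: (empty)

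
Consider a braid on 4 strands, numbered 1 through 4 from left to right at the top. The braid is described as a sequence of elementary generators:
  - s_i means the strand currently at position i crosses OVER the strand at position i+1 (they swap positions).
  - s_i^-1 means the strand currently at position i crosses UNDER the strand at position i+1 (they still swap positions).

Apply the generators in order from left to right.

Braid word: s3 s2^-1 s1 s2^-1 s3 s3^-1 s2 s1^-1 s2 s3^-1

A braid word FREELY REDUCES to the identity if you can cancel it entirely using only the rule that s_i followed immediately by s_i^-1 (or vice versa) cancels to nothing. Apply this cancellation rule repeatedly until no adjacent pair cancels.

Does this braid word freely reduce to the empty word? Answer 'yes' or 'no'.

Gen 1 (s3): push. Stack: [s3]
Gen 2 (s2^-1): push. Stack: [s3 s2^-1]
Gen 3 (s1): push. Stack: [s3 s2^-1 s1]
Gen 4 (s2^-1): push. Stack: [s3 s2^-1 s1 s2^-1]
Gen 5 (s3): push. Stack: [s3 s2^-1 s1 s2^-1 s3]
Gen 6 (s3^-1): cancels prior s3. Stack: [s3 s2^-1 s1 s2^-1]
Gen 7 (s2): cancels prior s2^-1. Stack: [s3 s2^-1 s1]
Gen 8 (s1^-1): cancels prior s1. Stack: [s3 s2^-1]
Gen 9 (s2): cancels prior s2^-1. Stack: [s3]
Gen 10 (s3^-1): cancels prior s3. Stack: []
Reduced word: (empty)

Answer: yes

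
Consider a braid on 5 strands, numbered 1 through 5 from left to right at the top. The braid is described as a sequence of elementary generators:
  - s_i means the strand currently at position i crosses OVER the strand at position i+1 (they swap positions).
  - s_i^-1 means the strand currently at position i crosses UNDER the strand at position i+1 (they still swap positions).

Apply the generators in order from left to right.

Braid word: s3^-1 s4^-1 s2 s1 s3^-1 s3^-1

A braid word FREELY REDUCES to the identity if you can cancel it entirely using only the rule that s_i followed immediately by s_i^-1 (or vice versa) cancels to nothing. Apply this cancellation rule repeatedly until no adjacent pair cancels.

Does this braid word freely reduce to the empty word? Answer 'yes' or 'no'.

Answer: no

Derivation:
Gen 1 (s3^-1): push. Stack: [s3^-1]
Gen 2 (s4^-1): push. Stack: [s3^-1 s4^-1]
Gen 3 (s2): push. Stack: [s3^-1 s4^-1 s2]
Gen 4 (s1): push. Stack: [s3^-1 s4^-1 s2 s1]
Gen 5 (s3^-1): push. Stack: [s3^-1 s4^-1 s2 s1 s3^-1]
Gen 6 (s3^-1): push. Stack: [s3^-1 s4^-1 s2 s1 s3^-1 s3^-1]
Reduced word: s3^-1 s4^-1 s2 s1 s3^-1 s3^-1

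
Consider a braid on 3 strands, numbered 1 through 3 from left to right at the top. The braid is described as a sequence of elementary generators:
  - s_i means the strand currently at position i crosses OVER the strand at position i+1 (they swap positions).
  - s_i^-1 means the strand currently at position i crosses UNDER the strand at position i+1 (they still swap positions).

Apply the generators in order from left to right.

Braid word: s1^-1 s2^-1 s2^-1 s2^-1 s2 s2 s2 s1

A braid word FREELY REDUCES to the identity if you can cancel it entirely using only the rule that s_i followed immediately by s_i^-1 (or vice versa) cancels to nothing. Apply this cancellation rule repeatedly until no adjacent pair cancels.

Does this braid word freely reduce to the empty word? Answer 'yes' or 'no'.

Answer: yes

Derivation:
Gen 1 (s1^-1): push. Stack: [s1^-1]
Gen 2 (s2^-1): push. Stack: [s1^-1 s2^-1]
Gen 3 (s2^-1): push. Stack: [s1^-1 s2^-1 s2^-1]
Gen 4 (s2^-1): push. Stack: [s1^-1 s2^-1 s2^-1 s2^-1]
Gen 5 (s2): cancels prior s2^-1. Stack: [s1^-1 s2^-1 s2^-1]
Gen 6 (s2): cancels prior s2^-1. Stack: [s1^-1 s2^-1]
Gen 7 (s2): cancels prior s2^-1. Stack: [s1^-1]
Gen 8 (s1): cancels prior s1^-1. Stack: []
Reduced word: (empty)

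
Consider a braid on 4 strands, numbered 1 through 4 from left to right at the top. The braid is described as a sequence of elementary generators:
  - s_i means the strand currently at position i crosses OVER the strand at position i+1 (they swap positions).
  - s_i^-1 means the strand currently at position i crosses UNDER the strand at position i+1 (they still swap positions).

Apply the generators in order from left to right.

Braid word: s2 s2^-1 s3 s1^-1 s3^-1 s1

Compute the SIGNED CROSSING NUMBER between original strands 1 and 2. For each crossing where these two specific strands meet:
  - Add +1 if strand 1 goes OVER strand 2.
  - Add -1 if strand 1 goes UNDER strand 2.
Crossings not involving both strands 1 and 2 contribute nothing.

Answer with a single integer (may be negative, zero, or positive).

Answer: -2

Derivation:
Gen 1: crossing 2x3. Both 1&2? no. Sum: 0
Gen 2: crossing 3x2. Both 1&2? no. Sum: 0
Gen 3: crossing 3x4. Both 1&2? no. Sum: 0
Gen 4: 1 under 2. Both 1&2? yes. Contrib: -1. Sum: -1
Gen 5: crossing 4x3. Both 1&2? no. Sum: -1
Gen 6: 2 over 1. Both 1&2? yes. Contrib: -1. Sum: -2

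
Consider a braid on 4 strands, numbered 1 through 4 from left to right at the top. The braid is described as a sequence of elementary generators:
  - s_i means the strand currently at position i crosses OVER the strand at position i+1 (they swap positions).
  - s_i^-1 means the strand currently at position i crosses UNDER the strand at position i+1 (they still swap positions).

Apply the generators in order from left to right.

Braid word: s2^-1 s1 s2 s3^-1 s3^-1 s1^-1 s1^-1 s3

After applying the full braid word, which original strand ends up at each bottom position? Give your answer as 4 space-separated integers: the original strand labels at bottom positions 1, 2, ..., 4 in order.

Answer: 3 2 4 1

Derivation:
Gen 1 (s2^-1): strand 2 crosses under strand 3. Perm now: [1 3 2 4]
Gen 2 (s1): strand 1 crosses over strand 3. Perm now: [3 1 2 4]
Gen 3 (s2): strand 1 crosses over strand 2. Perm now: [3 2 1 4]
Gen 4 (s3^-1): strand 1 crosses under strand 4. Perm now: [3 2 4 1]
Gen 5 (s3^-1): strand 4 crosses under strand 1. Perm now: [3 2 1 4]
Gen 6 (s1^-1): strand 3 crosses under strand 2. Perm now: [2 3 1 4]
Gen 7 (s1^-1): strand 2 crosses under strand 3. Perm now: [3 2 1 4]
Gen 8 (s3): strand 1 crosses over strand 4. Perm now: [3 2 4 1]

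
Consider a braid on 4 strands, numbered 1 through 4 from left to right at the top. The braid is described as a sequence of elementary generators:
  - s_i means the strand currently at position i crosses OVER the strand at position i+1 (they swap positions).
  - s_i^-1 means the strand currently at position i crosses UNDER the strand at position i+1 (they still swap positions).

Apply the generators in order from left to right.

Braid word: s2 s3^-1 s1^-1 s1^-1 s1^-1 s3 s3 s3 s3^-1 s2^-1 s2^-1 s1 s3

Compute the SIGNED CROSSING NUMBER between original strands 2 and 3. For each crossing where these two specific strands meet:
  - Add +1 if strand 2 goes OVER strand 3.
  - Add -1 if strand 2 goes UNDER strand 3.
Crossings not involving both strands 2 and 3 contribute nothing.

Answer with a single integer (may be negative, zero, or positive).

Answer: 1

Derivation:
Gen 1: 2 over 3. Both 2&3? yes. Contrib: +1. Sum: 1
Gen 2: crossing 2x4. Both 2&3? no. Sum: 1
Gen 3: crossing 1x3. Both 2&3? no. Sum: 1
Gen 4: crossing 3x1. Both 2&3? no. Sum: 1
Gen 5: crossing 1x3. Both 2&3? no. Sum: 1
Gen 6: crossing 4x2. Both 2&3? no. Sum: 1
Gen 7: crossing 2x4. Both 2&3? no. Sum: 1
Gen 8: crossing 4x2. Both 2&3? no. Sum: 1
Gen 9: crossing 2x4. Both 2&3? no. Sum: 1
Gen 10: crossing 1x4. Both 2&3? no. Sum: 1
Gen 11: crossing 4x1. Both 2&3? no. Sum: 1
Gen 12: crossing 3x1. Both 2&3? no. Sum: 1
Gen 13: crossing 4x2. Both 2&3? no. Sum: 1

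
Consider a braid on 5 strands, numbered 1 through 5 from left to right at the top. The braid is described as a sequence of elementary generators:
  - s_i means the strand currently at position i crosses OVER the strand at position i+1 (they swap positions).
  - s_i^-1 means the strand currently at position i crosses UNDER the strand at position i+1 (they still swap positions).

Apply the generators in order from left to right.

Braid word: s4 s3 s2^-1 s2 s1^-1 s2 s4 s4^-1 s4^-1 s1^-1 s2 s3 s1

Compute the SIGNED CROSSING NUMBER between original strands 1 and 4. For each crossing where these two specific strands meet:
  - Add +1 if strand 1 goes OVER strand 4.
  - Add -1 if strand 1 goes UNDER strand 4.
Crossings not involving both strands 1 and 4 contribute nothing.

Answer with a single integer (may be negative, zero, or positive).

Answer: 0

Derivation:
Gen 1: crossing 4x5. Both 1&4? no. Sum: 0
Gen 2: crossing 3x5. Both 1&4? no. Sum: 0
Gen 3: crossing 2x5. Both 1&4? no. Sum: 0
Gen 4: crossing 5x2. Both 1&4? no. Sum: 0
Gen 5: crossing 1x2. Both 1&4? no. Sum: 0
Gen 6: crossing 1x5. Both 1&4? no. Sum: 0
Gen 7: crossing 3x4. Both 1&4? no. Sum: 0
Gen 8: crossing 4x3. Both 1&4? no. Sum: 0
Gen 9: crossing 3x4. Both 1&4? no. Sum: 0
Gen 10: crossing 2x5. Both 1&4? no. Sum: 0
Gen 11: crossing 2x1. Both 1&4? no. Sum: 0
Gen 12: crossing 2x4. Both 1&4? no. Sum: 0
Gen 13: crossing 5x1. Both 1&4? no. Sum: 0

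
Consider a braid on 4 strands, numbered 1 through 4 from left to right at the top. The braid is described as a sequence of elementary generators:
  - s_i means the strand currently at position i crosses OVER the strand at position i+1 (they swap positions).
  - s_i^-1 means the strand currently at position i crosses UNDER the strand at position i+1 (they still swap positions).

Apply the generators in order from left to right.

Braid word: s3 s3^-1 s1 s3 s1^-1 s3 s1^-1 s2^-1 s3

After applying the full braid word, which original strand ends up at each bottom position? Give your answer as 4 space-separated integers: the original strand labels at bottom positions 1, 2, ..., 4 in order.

Answer: 2 3 4 1

Derivation:
Gen 1 (s3): strand 3 crosses over strand 4. Perm now: [1 2 4 3]
Gen 2 (s3^-1): strand 4 crosses under strand 3. Perm now: [1 2 3 4]
Gen 3 (s1): strand 1 crosses over strand 2. Perm now: [2 1 3 4]
Gen 4 (s3): strand 3 crosses over strand 4. Perm now: [2 1 4 3]
Gen 5 (s1^-1): strand 2 crosses under strand 1. Perm now: [1 2 4 3]
Gen 6 (s3): strand 4 crosses over strand 3. Perm now: [1 2 3 4]
Gen 7 (s1^-1): strand 1 crosses under strand 2. Perm now: [2 1 3 4]
Gen 8 (s2^-1): strand 1 crosses under strand 3. Perm now: [2 3 1 4]
Gen 9 (s3): strand 1 crosses over strand 4. Perm now: [2 3 4 1]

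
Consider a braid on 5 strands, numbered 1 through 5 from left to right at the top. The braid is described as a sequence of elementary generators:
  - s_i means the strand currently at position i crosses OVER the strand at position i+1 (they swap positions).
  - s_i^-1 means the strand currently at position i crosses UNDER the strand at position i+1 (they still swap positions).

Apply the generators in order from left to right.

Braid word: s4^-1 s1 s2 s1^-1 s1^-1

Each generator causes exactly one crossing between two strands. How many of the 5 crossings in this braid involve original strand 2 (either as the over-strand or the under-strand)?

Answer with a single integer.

Gen 1: crossing 4x5. Involves strand 2? no. Count so far: 0
Gen 2: crossing 1x2. Involves strand 2? yes. Count so far: 1
Gen 3: crossing 1x3. Involves strand 2? no. Count so far: 1
Gen 4: crossing 2x3. Involves strand 2? yes. Count so far: 2
Gen 5: crossing 3x2. Involves strand 2? yes. Count so far: 3

Answer: 3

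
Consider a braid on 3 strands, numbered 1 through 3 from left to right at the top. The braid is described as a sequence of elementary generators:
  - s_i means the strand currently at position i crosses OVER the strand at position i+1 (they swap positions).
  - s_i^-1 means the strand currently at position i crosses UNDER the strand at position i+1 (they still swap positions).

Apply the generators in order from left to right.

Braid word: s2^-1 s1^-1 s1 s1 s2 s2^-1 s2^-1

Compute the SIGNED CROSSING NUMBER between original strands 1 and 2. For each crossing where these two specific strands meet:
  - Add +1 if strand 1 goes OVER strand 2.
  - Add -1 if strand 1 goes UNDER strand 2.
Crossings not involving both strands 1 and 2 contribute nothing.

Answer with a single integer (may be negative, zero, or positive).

Answer: 1

Derivation:
Gen 1: crossing 2x3. Both 1&2? no. Sum: 0
Gen 2: crossing 1x3. Both 1&2? no. Sum: 0
Gen 3: crossing 3x1. Both 1&2? no. Sum: 0
Gen 4: crossing 1x3. Both 1&2? no. Sum: 0
Gen 5: 1 over 2. Both 1&2? yes. Contrib: +1. Sum: 1
Gen 6: 2 under 1. Both 1&2? yes. Contrib: +1. Sum: 2
Gen 7: 1 under 2. Both 1&2? yes. Contrib: -1. Sum: 1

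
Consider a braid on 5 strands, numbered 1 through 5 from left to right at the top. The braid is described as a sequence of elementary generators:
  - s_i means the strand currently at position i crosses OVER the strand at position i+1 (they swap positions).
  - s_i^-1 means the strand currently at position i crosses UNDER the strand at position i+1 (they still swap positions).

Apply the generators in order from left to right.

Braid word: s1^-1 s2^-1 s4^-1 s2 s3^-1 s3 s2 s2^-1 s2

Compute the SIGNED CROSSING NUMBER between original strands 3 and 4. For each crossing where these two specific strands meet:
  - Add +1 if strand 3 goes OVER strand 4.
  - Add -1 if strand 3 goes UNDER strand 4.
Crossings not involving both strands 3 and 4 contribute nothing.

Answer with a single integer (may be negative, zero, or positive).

Gen 1: crossing 1x2. Both 3&4? no. Sum: 0
Gen 2: crossing 1x3. Both 3&4? no. Sum: 0
Gen 3: crossing 4x5. Both 3&4? no. Sum: 0
Gen 4: crossing 3x1. Both 3&4? no. Sum: 0
Gen 5: crossing 3x5. Both 3&4? no. Sum: 0
Gen 6: crossing 5x3. Both 3&4? no. Sum: 0
Gen 7: crossing 1x3. Both 3&4? no. Sum: 0
Gen 8: crossing 3x1. Both 3&4? no. Sum: 0
Gen 9: crossing 1x3. Both 3&4? no. Sum: 0

Answer: 0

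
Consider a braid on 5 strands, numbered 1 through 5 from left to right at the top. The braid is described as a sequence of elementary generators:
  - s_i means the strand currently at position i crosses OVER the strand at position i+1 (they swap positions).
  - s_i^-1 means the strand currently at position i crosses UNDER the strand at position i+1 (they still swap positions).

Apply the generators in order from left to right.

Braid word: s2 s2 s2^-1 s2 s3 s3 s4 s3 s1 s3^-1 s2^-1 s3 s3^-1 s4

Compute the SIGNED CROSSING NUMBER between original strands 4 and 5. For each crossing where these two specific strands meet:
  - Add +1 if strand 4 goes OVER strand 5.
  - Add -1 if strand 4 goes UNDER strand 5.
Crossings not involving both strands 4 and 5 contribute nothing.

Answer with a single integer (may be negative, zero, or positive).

Gen 1: crossing 2x3. Both 4&5? no. Sum: 0
Gen 2: crossing 3x2. Both 4&5? no. Sum: 0
Gen 3: crossing 2x3. Both 4&5? no. Sum: 0
Gen 4: crossing 3x2. Both 4&5? no. Sum: 0
Gen 5: crossing 3x4. Both 4&5? no. Sum: 0
Gen 6: crossing 4x3. Both 4&5? no. Sum: 0
Gen 7: 4 over 5. Both 4&5? yes. Contrib: +1. Sum: 1
Gen 8: crossing 3x5. Both 4&5? no. Sum: 1
Gen 9: crossing 1x2. Both 4&5? no. Sum: 1
Gen 10: crossing 5x3. Both 4&5? no. Sum: 1
Gen 11: crossing 1x3. Both 4&5? no. Sum: 1
Gen 12: crossing 1x5. Both 4&5? no. Sum: 1
Gen 13: crossing 5x1. Both 4&5? no. Sum: 1
Gen 14: 5 over 4. Both 4&5? yes. Contrib: -1. Sum: 0

Answer: 0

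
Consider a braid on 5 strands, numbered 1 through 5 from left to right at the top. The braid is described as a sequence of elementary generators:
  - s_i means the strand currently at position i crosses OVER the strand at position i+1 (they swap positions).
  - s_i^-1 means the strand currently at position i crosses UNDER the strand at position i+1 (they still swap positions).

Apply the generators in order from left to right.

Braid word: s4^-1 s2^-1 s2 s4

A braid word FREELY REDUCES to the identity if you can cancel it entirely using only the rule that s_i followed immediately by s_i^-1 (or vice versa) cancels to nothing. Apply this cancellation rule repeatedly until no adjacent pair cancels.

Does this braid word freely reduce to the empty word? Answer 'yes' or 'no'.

Answer: yes

Derivation:
Gen 1 (s4^-1): push. Stack: [s4^-1]
Gen 2 (s2^-1): push. Stack: [s4^-1 s2^-1]
Gen 3 (s2): cancels prior s2^-1. Stack: [s4^-1]
Gen 4 (s4): cancels prior s4^-1. Stack: []
Reduced word: (empty)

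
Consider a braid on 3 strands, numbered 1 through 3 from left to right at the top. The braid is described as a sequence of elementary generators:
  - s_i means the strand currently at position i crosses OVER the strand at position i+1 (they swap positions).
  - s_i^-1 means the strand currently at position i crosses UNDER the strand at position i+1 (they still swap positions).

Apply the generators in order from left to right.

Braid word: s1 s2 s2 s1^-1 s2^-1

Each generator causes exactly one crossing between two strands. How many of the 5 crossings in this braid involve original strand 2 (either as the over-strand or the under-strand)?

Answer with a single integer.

Gen 1: crossing 1x2. Involves strand 2? yes. Count so far: 1
Gen 2: crossing 1x3. Involves strand 2? no. Count so far: 1
Gen 3: crossing 3x1. Involves strand 2? no. Count so far: 1
Gen 4: crossing 2x1. Involves strand 2? yes. Count so far: 2
Gen 5: crossing 2x3. Involves strand 2? yes. Count so far: 3

Answer: 3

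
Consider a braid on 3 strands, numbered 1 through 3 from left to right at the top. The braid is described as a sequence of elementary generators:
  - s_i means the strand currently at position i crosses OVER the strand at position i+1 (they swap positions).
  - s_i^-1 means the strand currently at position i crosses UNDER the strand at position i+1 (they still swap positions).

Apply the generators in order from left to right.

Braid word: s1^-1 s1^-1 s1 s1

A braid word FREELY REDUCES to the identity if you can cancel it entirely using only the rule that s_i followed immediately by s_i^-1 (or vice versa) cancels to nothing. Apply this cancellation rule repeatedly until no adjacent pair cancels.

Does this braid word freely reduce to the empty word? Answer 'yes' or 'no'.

Gen 1 (s1^-1): push. Stack: [s1^-1]
Gen 2 (s1^-1): push. Stack: [s1^-1 s1^-1]
Gen 3 (s1): cancels prior s1^-1. Stack: [s1^-1]
Gen 4 (s1): cancels prior s1^-1. Stack: []
Reduced word: (empty)

Answer: yes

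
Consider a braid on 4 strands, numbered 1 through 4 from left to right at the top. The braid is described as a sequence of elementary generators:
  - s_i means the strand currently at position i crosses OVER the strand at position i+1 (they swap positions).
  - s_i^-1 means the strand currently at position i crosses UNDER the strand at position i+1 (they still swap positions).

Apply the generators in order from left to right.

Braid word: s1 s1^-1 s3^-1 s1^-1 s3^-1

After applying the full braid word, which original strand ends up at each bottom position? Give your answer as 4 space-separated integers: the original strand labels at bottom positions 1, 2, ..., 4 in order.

Gen 1 (s1): strand 1 crosses over strand 2. Perm now: [2 1 3 4]
Gen 2 (s1^-1): strand 2 crosses under strand 1. Perm now: [1 2 3 4]
Gen 3 (s3^-1): strand 3 crosses under strand 4. Perm now: [1 2 4 3]
Gen 4 (s1^-1): strand 1 crosses under strand 2. Perm now: [2 1 4 3]
Gen 5 (s3^-1): strand 4 crosses under strand 3. Perm now: [2 1 3 4]

Answer: 2 1 3 4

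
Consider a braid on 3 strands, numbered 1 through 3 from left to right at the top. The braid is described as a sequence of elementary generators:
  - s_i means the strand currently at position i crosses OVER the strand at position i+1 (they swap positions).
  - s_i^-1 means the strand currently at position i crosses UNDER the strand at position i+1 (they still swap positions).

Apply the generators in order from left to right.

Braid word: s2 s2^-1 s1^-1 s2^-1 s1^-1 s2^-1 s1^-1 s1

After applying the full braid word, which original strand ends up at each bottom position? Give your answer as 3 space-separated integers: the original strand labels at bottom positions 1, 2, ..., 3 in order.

Gen 1 (s2): strand 2 crosses over strand 3. Perm now: [1 3 2]
Gen 2 (s2^-1): strand 3 crosses under strand 2. Perm now: [1 2 3]
Gen 3 (s1^-1): strand 1 crosses under strand 2. Perm now: [2 1 3]
Gen 4 (s2^-1): strand 1 crosses under strand 3. Perm now: [2 3 1]
Gen 5 (s1^-1): strand 2 crosses under strand 3. Perm now: [3 2 1]
Gen 6 (s2^-1): strand 2 crosses under strand 1. Perm now: [3 1 2]
Gen 7 (s1^-1): strand 3 crosses under strand 1. Perm now: [1 3 2]
Gen 8 (s1): strand 1 crosses over strand 3. Perm now: [3 1 2]

Answer: 3 1 2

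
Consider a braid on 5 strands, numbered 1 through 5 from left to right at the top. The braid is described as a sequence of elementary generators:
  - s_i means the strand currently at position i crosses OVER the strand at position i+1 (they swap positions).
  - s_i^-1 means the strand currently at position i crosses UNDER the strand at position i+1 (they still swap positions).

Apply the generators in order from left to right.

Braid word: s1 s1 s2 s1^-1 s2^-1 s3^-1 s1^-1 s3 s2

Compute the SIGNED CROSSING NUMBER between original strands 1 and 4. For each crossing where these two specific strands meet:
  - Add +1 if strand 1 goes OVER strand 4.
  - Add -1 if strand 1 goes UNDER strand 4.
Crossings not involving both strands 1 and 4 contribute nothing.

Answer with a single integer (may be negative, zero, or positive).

Gen 1: crossing 1x2. Both 1&4? no. Sum: 0
Gen 2: crossing 2x1. Both 1&4? no. Sum: 0
Gen 3: crossing 2x3. Both 1&4? no. Sum: 0
Gen 4: crossing 1x3. Both 1&4? no. Sum: 0
Gen 5: crossing 1x2. Both 1&4? no. Sum: 0
Gen 6: 1 under 4. Both 1&4? yes. Contrib: -1. Sum: -1
Gen 7: crossing 3x2. Both 1&4? no. Sum: -1
Gen 8: 4 over 1. Both 1&4? yes. Contrib: -1. Sum: -2
Gen 9: crossing 3x1. Both 1&4? no. Sum: -2

Answer: -2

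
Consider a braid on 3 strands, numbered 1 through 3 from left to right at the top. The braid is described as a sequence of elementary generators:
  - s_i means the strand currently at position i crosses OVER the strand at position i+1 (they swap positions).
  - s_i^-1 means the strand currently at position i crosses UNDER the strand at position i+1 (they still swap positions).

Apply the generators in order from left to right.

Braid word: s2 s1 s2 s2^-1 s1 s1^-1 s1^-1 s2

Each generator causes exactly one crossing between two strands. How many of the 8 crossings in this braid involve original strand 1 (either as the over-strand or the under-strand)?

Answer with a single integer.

Answer: 6

Derivation:
Gen 1: crossing 2x3. Involves strand 1? no. Count so far: 0
Gen 2: crossing 1x3. Involves strand 1? yes. Count so far: 1
Gen 3: crossing 1x2. Involves strand 1? yes. Count so far: 2
Gen 4: crossing 2x1. Involves strand 1? yes. Count so far: 3
Gen 5: crossing 3x1. Involves strand 1? yes. Count so far: 4
Gen 6: crossing 1x3. Involves strand 1? yes. Count so far: 5
Gen 7: crossing 3x1. Involves strand 1? yes. Count so far: 6
Gen 8: crossing 3x2. Involves strand 1? no. Count so far: 6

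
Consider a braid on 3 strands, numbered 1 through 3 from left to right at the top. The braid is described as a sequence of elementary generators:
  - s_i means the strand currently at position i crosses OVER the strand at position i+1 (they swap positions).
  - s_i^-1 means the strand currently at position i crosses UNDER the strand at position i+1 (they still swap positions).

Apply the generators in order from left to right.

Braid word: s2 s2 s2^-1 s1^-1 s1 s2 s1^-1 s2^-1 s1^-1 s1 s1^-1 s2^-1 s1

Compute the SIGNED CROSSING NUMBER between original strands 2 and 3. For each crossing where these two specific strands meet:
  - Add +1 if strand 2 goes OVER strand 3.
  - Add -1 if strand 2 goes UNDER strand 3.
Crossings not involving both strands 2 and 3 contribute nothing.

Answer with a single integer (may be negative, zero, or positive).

Answer: -5

Derivation:
Gen 1: 2 over 3. Both 2&3? yes. Contrib: +1. Sum: 1
Gen 2: 3 over 2. Both 2&3? yes. Contrib: -1. Sum: 0
Gen 3: 2 under 3. Both 2&3? yes. Contrib: -1. Sum: -1
Gen 4: crossing 1x3. Both 2&3? no. Sum: -1
Gen 5: crossing 3x1. Both 2&3? no. Sum: -1
Gen 6: 3 over 2. Both 2&3? yes. Contrib: -1. Sum: -2
Gen 7: crossing 1x2. Both 2&3? no. Sum: -2
Gen 8: crossing 1x3. Both 2&3? no. Sum: -2
Gen 9: 2 under 3. Both 2&3? yes. Contrib: -1. Sum: -3
Gen 10: 3 over 2. Both 2&3? yes. Contrib: -1. Sum: -4
Gen 11: 2 under 3. Both 2&3? yes. Contrib: -1. Sum: -5
Gen 12: crossing 2x1. Both 2&3? no. Sum: -5
Gen 13: crossing 3x1. Both 2&3? no. Sum: -5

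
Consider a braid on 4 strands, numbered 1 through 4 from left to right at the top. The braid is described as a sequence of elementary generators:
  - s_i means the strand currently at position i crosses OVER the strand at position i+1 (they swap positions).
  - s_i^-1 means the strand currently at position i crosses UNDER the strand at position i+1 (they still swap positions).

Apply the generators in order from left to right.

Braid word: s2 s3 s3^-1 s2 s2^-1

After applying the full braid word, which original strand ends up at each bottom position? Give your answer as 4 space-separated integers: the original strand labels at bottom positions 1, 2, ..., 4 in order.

Answer: 1 3 2 4

Derivation:
Gen 1 (s2): strand 2 crosses over strand 3. Perm now: [1 3 2 4]
Gen 2 (s3): strand 2 crosses over strand 4. Perm now: [1 3 4 2]
Gen 3 (s3^-1): strand 4 crosses under strand 2. Perm now: [1 3 2 4]
Gen 4 (s2): strand 3 crosses over strand 2. Perm now: [1 2 3 4]
Gen 5 (s2^-1): strand 2 crosses under strand 3. Perm now: [1 3 2 4]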